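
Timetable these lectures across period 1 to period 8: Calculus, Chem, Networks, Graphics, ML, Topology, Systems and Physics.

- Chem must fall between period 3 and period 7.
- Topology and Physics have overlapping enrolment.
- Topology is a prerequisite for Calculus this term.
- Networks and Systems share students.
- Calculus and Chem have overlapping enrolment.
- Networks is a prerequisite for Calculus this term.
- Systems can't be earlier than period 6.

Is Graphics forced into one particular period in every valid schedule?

No

Graphics can be period 1 (e.g. ML -> period 1, Physics -> period 2, Systems -> period 6, Graphics -> period 1, Topology -> period 1, Networks -> period 1, Calculus -> period 2, Chem -> period 3) or period 2 (e.g. Systems=period 6; Calculus=period 2; Graphics=period 2; Topology=period 1; Physics=period 2; Networks=period 1; ML=period 1; Chem=period 3).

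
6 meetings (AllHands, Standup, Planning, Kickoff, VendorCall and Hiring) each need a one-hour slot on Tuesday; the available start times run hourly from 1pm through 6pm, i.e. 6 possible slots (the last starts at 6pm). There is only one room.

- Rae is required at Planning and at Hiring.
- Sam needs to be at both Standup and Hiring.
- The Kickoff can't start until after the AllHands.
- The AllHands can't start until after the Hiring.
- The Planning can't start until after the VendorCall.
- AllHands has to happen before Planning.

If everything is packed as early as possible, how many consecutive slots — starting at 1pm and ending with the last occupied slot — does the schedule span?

The precedence chain requires at least 3 distinct slots.
With at most 1 per slot and 6 meetings, at least 6 slots are needed.
6 works (last occupied slot: 6pm): for example Planning -> 4pm, AllHands -> 2pm, Kickoff -> 5pm, Standup -> 6pm, Hiring -> 1pm, VendorCall -> 3pm.

6 slots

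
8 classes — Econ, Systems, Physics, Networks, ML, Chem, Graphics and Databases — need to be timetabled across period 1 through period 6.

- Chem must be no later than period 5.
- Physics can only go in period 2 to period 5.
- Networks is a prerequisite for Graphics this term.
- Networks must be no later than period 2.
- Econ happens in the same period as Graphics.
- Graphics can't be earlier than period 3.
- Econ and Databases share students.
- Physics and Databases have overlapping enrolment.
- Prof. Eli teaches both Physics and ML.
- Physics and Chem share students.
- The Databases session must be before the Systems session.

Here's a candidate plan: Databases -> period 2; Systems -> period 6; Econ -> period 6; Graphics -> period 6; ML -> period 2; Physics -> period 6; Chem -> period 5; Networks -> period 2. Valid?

Networks is a prerequisite for Graphics this term — holds.
Prof. Eli teaches both Physics and ML — holds.
Physics and Databases have overlapping enrolment — holds.
Chem must be no later than period 5 — holds.
Physics can only go in period 2 to period 5 — violated.
The Databases session must be before the Systems session — holds.
Physics and Chem share students — holds.
Econ happens in the same period as Graphics — holds.
Econ and Databases share students — holds.
Graphics can't be earlier than period 3 — holds.
Networks must be no later than period 2 — holds.

No — it violates: Physics can only go in period 2 to period 5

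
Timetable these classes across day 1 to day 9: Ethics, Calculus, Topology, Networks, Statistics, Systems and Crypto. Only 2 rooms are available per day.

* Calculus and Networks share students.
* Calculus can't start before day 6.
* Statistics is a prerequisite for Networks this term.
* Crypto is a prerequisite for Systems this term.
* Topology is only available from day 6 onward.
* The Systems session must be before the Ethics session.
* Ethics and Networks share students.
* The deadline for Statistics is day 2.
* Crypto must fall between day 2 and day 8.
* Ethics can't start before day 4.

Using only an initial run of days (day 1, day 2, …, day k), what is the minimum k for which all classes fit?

The precedence chain requires at least 3 distinct days.
With at most 2 per day and 7 classes, at least 4 days are needed.
Calculus can't be placed before day 6, so the schedule must run through at least day 6.
6 works (last occupied day: day 6): for example Topology=day 6, Ethics=day 4, Calculus=day 6, Statistics=day 1, Crypto=day 2, Systems=day 3, Networks=day 2.

6 days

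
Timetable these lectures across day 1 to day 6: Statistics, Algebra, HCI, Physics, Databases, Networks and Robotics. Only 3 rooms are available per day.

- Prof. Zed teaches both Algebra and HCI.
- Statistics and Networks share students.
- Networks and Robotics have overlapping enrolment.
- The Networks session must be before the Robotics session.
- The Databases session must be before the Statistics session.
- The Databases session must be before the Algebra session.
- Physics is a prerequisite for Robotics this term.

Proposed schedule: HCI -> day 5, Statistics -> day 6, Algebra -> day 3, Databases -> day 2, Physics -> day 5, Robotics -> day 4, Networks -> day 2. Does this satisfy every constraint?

No — it violates: Physics is a prerequisite for Robotics this term

Physics is a prerequisite for Robotics this term — violated.
Prof. Zed teaches both Algebra and HCI — holds.
The Networks session must be before the Robotics session — holds.
The Databases session must be before the Algebra session — holds.
Statistics and Networks share students — holds.
The Databases session must be before the Statistics session — holds.
Only 3 rooms are available per day — holds.
Networks and Robotics have overlapping enrolment — holds.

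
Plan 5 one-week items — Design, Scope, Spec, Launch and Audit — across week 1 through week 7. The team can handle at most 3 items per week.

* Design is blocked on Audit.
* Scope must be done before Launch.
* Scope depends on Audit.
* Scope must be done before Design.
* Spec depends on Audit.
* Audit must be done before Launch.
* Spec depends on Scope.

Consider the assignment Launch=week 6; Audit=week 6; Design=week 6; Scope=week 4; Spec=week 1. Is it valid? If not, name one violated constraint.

Invalid. Spec depends on Audit.

Scope must be done before Design — holds.
Scope must be done before Launch — holds.
The team can handle at most 3 items per week — holds.
Spec depends on Scope — violated.
Design is blocked on Audit — violated.
Spec depends on Audit — violated.
Audit must be done before Launch — violated.
Scope depends on Audit — violated.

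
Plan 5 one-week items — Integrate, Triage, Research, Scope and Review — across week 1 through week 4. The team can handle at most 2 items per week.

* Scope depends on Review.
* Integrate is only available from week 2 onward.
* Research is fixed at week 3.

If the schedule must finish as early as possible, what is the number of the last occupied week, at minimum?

The precedence chain requires at least 2 distinct weeks.
With at most 2 per week and 5 tasks, at least 3 weeks are needed.
Research can't be placed before week 3, so the schedule must run through at least week 3.
3 works (last occupied week: week 3): for example Triage=week 1; Scope=week 2; Review=week 1; Integrate=week 2; Research=week 3.

3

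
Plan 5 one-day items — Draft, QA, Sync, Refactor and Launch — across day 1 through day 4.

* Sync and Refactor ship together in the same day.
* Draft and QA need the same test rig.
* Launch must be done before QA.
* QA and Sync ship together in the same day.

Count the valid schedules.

Splitting on Draft: it can be day 1 (6), day 2 (5), day 3 (4), day 4 (3). Listing each branch's schedules as (QA, Sync, Refactor, Launch) by day number:
Draft=day 1: (2,2,2,1) (3,3,3,1) (3,3,3,2) (4,4,4,1) (4,4,4,2) (4,4,4,3) — 6.
Draft=day 2: (3,3,3,1) (3,3,3,2) (4,4,4,1) (4,4,4,2) (4,4,4,3) — 5.
Draft=day 3: (2,2,2,1) (4,4,4,1) (4,4,4,2) (4,4,4,3) — 4.
Draft=day 4: (2,2,2,1) (3,3,3,1) (3,3,3,2) — 3.
Summing: 6 + 5 + 4 + 3 = 18.

18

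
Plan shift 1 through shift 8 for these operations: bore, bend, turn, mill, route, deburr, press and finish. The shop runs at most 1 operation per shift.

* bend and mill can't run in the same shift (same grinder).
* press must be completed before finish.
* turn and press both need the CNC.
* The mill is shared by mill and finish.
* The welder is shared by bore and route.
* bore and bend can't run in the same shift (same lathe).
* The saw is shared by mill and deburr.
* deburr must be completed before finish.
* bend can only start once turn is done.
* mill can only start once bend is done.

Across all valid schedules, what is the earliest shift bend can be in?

Precedence pushes bend to at least shift 2; downstream work caps bend at shift 7.
bend at shift 2 is achievable: deburr=shift 3, bore=shift 7, turn=shift 1, finish=shift 5, route=shift 8, press=shift 4, mill=shift 6, bend=shift 2.

shift 2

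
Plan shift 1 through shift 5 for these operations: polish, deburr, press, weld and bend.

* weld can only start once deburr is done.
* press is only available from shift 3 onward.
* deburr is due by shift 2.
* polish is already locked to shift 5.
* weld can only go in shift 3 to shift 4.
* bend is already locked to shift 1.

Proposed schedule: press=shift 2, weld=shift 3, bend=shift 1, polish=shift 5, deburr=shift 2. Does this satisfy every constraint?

press is only available from shift 3 onward — violated.
deburr is due by shift 2 — holds.
bend is already locked to shift 1 — holds.
weld can only go in shift 3 to shift 4 — holds.
polish is already locked to shift 5 — holds.
weld can only start once deburr is done — holds.

No. press is only available from shift 3 onward is not satisfied.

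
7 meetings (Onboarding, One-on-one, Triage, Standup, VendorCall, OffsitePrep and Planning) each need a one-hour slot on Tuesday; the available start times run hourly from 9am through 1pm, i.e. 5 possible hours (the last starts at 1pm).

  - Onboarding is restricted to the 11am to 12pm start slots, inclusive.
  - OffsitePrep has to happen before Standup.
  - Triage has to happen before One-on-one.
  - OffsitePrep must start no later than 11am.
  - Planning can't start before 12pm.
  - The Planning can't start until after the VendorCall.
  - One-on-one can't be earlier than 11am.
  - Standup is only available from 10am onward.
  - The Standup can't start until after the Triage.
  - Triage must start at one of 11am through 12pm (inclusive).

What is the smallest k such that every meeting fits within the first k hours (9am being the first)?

4 hours

The precedence chain requires at least 2 distinct hours.
Planning can't be placed before 12pm — that is hour 4 counting from 9am — so the schedule must run through at least 4 hours.
4 works (last occupied hour: 12pm): for example One-on-one -> 12pm; OffsitePrep -> 9am; VendorCall -> 9am; Standup -> 12pm; Triage -> 11am; Onboarding -> 11am; Planning -> 12pm.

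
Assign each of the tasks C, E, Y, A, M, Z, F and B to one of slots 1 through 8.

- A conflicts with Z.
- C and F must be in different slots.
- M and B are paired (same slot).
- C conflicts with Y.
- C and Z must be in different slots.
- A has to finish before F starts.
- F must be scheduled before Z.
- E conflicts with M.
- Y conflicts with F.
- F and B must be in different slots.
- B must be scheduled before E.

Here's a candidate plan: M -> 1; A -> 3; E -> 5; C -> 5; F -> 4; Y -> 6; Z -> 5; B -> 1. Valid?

Y conflicts with F — holds.
C conflicts with Y — holds.
C and Z must be in different slots — violated.
C and F must be in different slots — holds.
F must be scheduled before Z — holds.
B must be scheduled before E — holds.
A has to finish before F starts — holds.
F and B must be in different slots — holds.
E conflicts with M — holds.
M and B are paired (same slot) — holds.
A conflicts with Z — holds.

No. C and Z must be in different slots is not satisfied.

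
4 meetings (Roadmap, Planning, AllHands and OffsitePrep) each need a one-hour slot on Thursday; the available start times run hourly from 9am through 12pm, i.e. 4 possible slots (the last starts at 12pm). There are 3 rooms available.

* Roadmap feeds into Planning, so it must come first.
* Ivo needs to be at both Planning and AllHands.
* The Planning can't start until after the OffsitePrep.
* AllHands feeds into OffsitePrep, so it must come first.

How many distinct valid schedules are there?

11

Splitting on Roadmap: it can be 9am (4), 10am (4), 11am (3). Listing each branch's schedules as (Planning, AllHands, OffsitePrep):
Roadmap=9am: (11am,9am,10am) (12pm,9am,10am) (12pm,9am,11am) (12pm,10am,11am) — 4.
Roadmap=10am: (11am,9am,10am) (12pm,9am,10am) (12pm,9am,11am) (12pm,10am,11am) — 4.
Roadmap=11am: (12pm,9am,10am) (12pm,9am,11am) (12pm,10am,11am) — 3.
Summing: 4 + 4 + 3 = 11.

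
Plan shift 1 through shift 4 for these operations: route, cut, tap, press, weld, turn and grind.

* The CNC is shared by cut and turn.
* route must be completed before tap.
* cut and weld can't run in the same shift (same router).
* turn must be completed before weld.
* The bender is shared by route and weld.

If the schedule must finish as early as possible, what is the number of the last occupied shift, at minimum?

The precedence chain requires at least 2 distinct shifts.
Could 2 shifts be enough, i.e. nothing placed later than shift 2? No: weld must come after turn (at shift 1 or later) → {shift 2}; turn must come before weld (at shift 2 or earlier) → {shift 1}; cut can't share with weld (shift 2) → {shift 1}; turn can't share with cut (shift 1) → nothing is left.
So 2 shifts is not enough.
3 works (last occupied shift: shift 3): for example route=shift 1, weld=shift 2, press=shift 1, cut=shift 3, grind=shift 1, turn=shift 1, tap=shift 2.

3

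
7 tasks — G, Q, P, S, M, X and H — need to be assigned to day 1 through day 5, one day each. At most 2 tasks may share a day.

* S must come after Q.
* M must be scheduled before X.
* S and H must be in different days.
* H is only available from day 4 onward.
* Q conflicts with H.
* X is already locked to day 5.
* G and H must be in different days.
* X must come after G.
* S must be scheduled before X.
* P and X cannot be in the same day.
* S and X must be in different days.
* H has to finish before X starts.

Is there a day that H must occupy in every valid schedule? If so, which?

H is available from day 4; downstream work caps H at day 4.
So H is pinned to day 4.

day 4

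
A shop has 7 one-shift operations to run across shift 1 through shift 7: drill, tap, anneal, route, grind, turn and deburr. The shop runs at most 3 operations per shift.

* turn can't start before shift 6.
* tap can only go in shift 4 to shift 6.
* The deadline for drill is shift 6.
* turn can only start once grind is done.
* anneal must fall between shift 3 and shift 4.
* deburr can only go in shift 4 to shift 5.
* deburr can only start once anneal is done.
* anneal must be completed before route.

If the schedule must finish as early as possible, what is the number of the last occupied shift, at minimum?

shift 6

The precedence chain requires at least 2 distinct shifts.
With at most 3 per shift and 7 operations, at least 3 shifts are needed.
turn can't be placed before shift 6, so the schedule must run through at least shift 6.
6 works (last occupied shift: shift 6): for example grind=shift 1; turn=shift 6; anneal=shift 3; deburr=shift 4; drill=shift 1; route=shift 4; tap=shift 4.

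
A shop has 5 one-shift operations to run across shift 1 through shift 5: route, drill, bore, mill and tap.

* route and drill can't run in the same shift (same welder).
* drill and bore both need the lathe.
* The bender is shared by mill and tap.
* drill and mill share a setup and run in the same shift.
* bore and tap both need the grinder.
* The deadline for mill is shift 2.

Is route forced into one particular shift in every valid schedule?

route can be shift 1 (e.g. mill=shift 2, route=shift 1, bore=shift 1, drill=shift 2, tap=shift 3) or shift 2 (e.g. mill -> shift 1, tap -> shift 3, drill -> shift 1, route -> shift 2, bore -> shift 2).

No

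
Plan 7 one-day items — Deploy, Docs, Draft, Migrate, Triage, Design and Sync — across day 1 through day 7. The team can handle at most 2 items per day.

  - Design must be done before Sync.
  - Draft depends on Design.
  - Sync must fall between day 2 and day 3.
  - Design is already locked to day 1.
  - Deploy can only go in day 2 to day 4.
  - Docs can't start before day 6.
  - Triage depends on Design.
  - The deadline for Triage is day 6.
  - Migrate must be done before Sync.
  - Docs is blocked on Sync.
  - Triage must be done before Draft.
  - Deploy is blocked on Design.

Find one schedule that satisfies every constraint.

Triage -> day 3, Design -> day 1, Migrate -> day 1, Docs -> day 6, Sync -> day 2, Deploy -> day 2, Draft -> day 4

Checking: Design(day 1) before Draft(day 4); Migrate(day 1) before Sync(day 2); Sync(day 2) before Docs(day 6); Design(day 1) before Triage(day 3); Triage(day 3) before Draft(day 4); Design(day 1) before Deploy(day 2); Design(day 1) before Sync(day 2); Triage=day 3 in [day 1,day 6]; Deploy=day 2 in [day 2,day 4]; Docs=day 6 in [day 6,day 7]; Sync=day 2 in [day 2,day 3]; Design=day 1 in [day 1,day 1]; max 2 per day (cap 2).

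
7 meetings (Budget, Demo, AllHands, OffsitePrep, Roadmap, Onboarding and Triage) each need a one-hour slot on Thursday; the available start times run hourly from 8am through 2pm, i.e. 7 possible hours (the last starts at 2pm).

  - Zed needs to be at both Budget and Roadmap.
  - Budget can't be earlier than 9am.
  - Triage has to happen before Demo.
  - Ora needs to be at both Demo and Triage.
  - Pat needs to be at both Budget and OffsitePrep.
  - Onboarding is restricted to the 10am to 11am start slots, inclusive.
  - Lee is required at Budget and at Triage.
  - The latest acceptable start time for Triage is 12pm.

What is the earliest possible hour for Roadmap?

Roadmap at 8am is achievable: Budget=9am, OffsitePrep=8am, Roadmap=8am, Onboarding=10am, AllHands=8am, Triage=8am, Demo=9am.

8am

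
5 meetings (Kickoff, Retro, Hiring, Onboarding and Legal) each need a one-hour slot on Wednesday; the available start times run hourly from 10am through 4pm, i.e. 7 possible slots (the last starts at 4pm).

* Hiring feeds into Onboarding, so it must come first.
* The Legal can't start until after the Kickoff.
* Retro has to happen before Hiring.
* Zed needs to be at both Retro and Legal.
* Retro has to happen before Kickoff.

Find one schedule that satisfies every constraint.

Hiring in 11am; Legal in 12pm; Kickoff in 11am; Onboarding in 12pm; Retro in 10am

Checking: Kickoff(11am) before Legal(12pm); Retro(10am) before Kickoff(11am); Hiring(11am) before Onboarding(12pm); Retro(10am) before Hiring(11am); Retro(10am) != Legal(12pm).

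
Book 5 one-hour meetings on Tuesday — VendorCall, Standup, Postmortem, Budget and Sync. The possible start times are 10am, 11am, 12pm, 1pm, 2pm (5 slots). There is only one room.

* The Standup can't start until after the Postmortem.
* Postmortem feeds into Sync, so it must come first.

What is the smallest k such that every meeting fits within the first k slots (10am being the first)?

5 slots

The precedence chain requires at least 2 distinct slots.
With at most 1 per slot and 5 meetings, at least 5 slots are needed.
5 works (last occupied slot: 2pm): for example Budget=2pm; VendorCall=1pm; Sync=12pm; Standup=11am; Postmortem=10am.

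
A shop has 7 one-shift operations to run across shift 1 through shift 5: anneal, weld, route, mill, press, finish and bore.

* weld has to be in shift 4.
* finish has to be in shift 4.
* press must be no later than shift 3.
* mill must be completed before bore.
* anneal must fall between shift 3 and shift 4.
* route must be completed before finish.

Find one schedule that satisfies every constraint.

press -> shift 1, bore -> shift 2, finish -> shift 4, mill -> shift 1, route -> shift 1, anneal -> shift 3, weld -> shift 4

Checking: route(shift 1) before finish(shift 4); mill(shift 1) before bore(shift 2); weld=shift 4 in [shift 4,shift 4]; finish=shift 4 in [shift 4,shift 4]; press=shift 1 in [shift 1,shift 3]; anneal=shift 3 in [shift 3,shift 4].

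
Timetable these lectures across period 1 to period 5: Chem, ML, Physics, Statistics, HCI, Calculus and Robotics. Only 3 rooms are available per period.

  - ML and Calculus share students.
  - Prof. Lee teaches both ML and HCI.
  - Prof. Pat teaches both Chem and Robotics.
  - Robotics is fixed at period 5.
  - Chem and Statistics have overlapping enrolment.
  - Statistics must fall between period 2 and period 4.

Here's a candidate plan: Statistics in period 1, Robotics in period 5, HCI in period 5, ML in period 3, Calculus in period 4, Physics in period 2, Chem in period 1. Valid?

No. Chem and Statistics have overlapping enrolment is not satisfied.

Prof. Lee teaches both ML and HCI — holds.
Robotics is fixed at period 5 — holds.
ML and Calculus share students — holds.
Prof. Pat teaches both Chem and Robotics — holds.
Chem and Statistics have overlapping enrolment — violated.
Only 3 rooms are available per period — holds.
Statistics must fall between period 2 and period 4 — violated.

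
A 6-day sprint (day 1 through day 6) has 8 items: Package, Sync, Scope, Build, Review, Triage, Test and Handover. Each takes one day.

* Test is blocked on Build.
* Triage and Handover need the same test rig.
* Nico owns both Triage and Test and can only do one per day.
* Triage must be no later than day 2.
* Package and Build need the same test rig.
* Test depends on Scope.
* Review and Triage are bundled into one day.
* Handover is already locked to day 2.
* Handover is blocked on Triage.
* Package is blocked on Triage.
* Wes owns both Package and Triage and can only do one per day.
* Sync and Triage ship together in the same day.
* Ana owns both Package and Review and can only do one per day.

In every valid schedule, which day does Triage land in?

Triage's window is day 1–day 2.
Handover is fixed at day 2, and Triage can't share a day with Handover.
So Triage must be day 1.

day 1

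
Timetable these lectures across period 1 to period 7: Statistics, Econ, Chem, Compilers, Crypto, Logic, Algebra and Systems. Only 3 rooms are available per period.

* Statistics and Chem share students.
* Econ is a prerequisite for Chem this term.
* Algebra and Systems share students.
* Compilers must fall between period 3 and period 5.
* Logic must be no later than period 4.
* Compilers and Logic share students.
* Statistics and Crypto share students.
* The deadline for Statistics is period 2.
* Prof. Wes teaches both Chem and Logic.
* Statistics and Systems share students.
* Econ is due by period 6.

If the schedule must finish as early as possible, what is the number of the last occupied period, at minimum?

3

The precedence chain requires at least 2 distinct periods.
With at most 3 per period and 8 lectures, at least 3 periods are needed.
Compilers can't be placed before period 3, so the schedule must run through at least period 3.
3 works (last occupied period: period 3): for example Statistics=period 1; Chem=period 2; Compilers=period 3; Algebra=period 2; Econ=period 1; Systems=period 3; Crypto=period 2; Logic=period 1.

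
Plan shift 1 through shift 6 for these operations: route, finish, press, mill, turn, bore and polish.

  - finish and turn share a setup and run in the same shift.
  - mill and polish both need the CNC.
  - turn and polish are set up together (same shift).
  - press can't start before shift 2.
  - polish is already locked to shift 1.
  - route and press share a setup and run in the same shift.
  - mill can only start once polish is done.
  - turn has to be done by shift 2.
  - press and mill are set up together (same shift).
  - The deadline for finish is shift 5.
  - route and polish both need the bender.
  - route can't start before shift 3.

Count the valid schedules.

24

Splitting on route: it can be shift 3 (6), shift 4 (6), shift 5 (6), shift 6 (6). Listing each branch's schedules as (finish, press, mill, turn, bore, polish) by shift number:
route=shift 3: (1,3,3,1,1,1) (1,3,3,1,2,1) (1,3,3,1,3,1) (1,3,3,1,4,1) (1,3,3,1,5,1) (1,3,3,1,6,1) — 6.
route=shift 4: (1,4,4,1,1,1) (1,4,4,1,2,1) (1,4,4,1,3,1) (1,4,4,1,4,1) (1,4,4,1,5,1) (1,4,4,1,6,1) — 6.
route=shift 5: (1,5,5,1,1,1) (1,5,5,1,2,1) (1,5,5,1,3,1) (1,5,5,1,4,1) (1,5,5,1,5,1) (1,5,5,1,6,1) — 6.
route=shift 6: (1,6,6,1,1,1) (1,6,6,1,2,1) (1,6,6,1,3,1) (1,6,6,1,4,1) (1,6,6,1,5,1) (1,6,6,1,6,1) — 6.
Summing: 6 + 6 + 6 + 6 = 24.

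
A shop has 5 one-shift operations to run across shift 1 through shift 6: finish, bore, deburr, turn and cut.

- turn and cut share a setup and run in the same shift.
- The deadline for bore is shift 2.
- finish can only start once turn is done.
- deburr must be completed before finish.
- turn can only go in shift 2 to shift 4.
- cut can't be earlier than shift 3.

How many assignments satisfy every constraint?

Splitting on finish: it can be shift 4 (6), shift 5 (16), shift 6 (20). Listing each branch's schedules as (bore, deburr, turn, cut) by shift number:
finish=shift 4: (1,1,3,3) (1,2,3,3) (1,3,3,3) (2,1,3,3) (2,2,3,3) (2,3,3,3) — 6.
finish=shift 5: (1,1,3,3) (1,1,4,4) (1,2,3,3) (1,2,4,4) (1,3,3,3) (1,3,4,4) (1,4,3,3) (1,4,4,4) (2,1,3,3) (2,1,4,4) (2,2,3,3) (2,2,4,4) (2,3,3,3) (2,3,4,4) (2,4,3,3) (2,4,4,4) — 16.
finish=shift 6: (1,1,3,3) (1,1,4,4) (1,2,3,3) (1,2,4,4) (1,3,3,3) (1,3,4,4) (1,4,3,3) (1,4,4,4) (1,5,3,3) (1,5,4,4) (2,1,3,3) (2,1,4,4) (2,2,3,3) (2,2,4,4) (2,3,3,3) (2,3,4,4) (2,4,3,3) (2,4,4,4) (2,5,3,3) (2,5,4,4) — 20.
Summing: 6 + 16 + 20 = 42.

42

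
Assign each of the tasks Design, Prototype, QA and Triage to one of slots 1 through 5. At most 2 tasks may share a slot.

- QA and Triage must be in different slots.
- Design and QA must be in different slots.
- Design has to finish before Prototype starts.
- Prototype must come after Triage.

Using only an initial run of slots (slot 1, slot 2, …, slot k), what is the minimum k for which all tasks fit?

2 slots

The precedence chain requires at least 2 distinct slots.
With at most 2 per slot and 4 tasks, at least 2 slots are needed.
2 works (last occupied slot: 2): for example Triage in 1; Prototype in 2; QA in 2; Design in 1.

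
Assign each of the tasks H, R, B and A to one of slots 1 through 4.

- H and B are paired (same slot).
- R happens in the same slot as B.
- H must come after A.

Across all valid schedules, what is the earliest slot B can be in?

2

B must be in the same slot as H, which can't be before 2, so B is at least 2.
B at 2 is achievable: H=2; B=2; A=1; R=2.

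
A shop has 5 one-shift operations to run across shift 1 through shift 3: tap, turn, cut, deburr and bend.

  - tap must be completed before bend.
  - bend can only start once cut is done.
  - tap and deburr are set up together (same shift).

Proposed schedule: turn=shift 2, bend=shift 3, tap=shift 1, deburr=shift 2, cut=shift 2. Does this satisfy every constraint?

tap and deburr are set up together (same shift) — violated.
tap must be completed before bend — holds.
bend can only start once cut is done — holds.

Invalid. tap and deburr are set up together (same shift).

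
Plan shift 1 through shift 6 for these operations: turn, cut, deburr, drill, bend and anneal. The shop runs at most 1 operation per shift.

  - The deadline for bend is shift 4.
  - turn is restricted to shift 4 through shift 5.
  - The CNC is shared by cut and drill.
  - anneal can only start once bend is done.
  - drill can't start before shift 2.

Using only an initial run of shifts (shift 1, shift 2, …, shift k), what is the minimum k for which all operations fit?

The precedence chain requires at least 2 distinct shifts.
With at most 1 per shift and 6 operations, at least 6 shifts are needed.
turn can't be placed before shift 4, so the schedule must run through at least shift 4.
6 works (last occupied shift: shift 6): for example turn -> shift 4; cut -> shift 5; anneal -> shift 3; drill -> shift 2; bend -> shift 1; deburr -> shift 6.

6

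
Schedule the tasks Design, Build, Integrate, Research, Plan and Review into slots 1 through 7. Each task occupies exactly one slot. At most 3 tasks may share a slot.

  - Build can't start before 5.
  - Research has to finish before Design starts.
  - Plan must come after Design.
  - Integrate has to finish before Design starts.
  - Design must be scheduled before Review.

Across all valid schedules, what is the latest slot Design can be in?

6

Precedence pushes Design to at least 2; downstream work caps Design at 6.
Design at 6 is achievable: Research -> 1, Design -> 6, Build -> 5, Review -> 7, Plan -> 7, Integrate -> 1.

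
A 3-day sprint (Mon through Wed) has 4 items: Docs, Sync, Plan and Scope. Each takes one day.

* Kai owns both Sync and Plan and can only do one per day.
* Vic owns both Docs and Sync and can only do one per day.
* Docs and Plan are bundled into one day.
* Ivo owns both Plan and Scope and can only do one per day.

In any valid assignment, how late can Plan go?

Plan at Wed is achievable: Sync=Mon; Plan=Wed; Scope=Mon; Docs=Wed.

Wed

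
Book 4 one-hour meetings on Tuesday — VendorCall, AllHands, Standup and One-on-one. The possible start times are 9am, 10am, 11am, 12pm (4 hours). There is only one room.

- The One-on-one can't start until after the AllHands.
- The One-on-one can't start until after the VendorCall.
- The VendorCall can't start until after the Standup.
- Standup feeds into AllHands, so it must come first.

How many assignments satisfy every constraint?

2

Enumerating: AllHands -> 11am; Standup -> 9am; One-on-one -> 12pm; VendorCall -> 10am | Standup=9am, AllHands=10am, VendorCall=11am, One-on-one=12pm.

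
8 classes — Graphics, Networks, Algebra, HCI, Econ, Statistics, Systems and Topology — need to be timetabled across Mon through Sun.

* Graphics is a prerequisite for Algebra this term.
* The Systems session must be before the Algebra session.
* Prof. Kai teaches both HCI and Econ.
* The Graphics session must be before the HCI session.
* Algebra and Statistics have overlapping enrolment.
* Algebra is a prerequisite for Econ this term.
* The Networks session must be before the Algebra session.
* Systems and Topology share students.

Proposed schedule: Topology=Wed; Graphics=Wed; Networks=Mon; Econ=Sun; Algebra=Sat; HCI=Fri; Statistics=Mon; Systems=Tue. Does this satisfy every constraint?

Valid

Prof. Kai teaches both HCI and Econ — holds.
The Systems session must be before the Algebra session — holds.
The Networks session must be before the Algebra session — holds.
Algebra is a prerequisite for Econ this term — holds.
The Graphics session must be before the HCI session — holds.
Systems and Topology share students — holds.
Graphics is a prerequisite for Algebra this term — holds.
Algebra and Statistics have overlapping enrolment — holds.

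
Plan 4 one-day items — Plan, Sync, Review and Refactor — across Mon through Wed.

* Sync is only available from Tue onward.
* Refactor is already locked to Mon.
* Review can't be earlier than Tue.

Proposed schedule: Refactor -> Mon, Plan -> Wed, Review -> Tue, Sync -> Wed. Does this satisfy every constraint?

Review can't be earlier than Tue — holds.
Refactor is already locked to Mon — holds.
Sync is only available from Tue onward — holds.

Valid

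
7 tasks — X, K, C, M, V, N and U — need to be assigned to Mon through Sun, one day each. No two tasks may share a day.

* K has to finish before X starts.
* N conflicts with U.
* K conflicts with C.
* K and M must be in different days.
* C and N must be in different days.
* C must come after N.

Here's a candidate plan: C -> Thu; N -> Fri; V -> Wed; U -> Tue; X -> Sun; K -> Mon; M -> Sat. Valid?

K has to finish before X starts — holds.
K and M must be in different days — holds.
C and N must be in different days — holds.
C must come after N — violated.
K conflicts with C — holds.
No two tasks may share a day — holds.
N conflicts with U — holds.

No — it violates: C must come after N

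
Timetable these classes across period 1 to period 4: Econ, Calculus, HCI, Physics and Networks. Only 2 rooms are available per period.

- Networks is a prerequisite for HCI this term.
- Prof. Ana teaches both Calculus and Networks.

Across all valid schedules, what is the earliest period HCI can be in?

Precedence pushes HCI to at least period 2.
HCI at period 2 is achievable: Calculus in period 2, Networks in period 1, Econ in period 1, HCI in period 2, Physics in period 3.

period 2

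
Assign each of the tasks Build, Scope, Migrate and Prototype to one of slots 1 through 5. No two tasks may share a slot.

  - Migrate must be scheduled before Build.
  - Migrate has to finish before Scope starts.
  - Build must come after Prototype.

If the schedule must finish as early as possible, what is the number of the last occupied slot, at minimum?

4

The precedence chain requires at least 2 distinct slots.
With at most 1 per slot and 4 tasks, at least 4 slots are needed.
4 works (last occupied slot: 4): for example Prototype in 2, Build in 3, Migrate in 1, Scope in 4.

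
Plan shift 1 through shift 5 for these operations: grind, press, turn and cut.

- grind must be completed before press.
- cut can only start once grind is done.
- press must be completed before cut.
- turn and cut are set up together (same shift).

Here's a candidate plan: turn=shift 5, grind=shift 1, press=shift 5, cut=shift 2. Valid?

Invalid. press must be completed before cut.

turn and cut are set up together (same shift) — violated.
press must be completed before cut — violated.
grind must be completed before press — holds.
cut can only start once grind is done — holds.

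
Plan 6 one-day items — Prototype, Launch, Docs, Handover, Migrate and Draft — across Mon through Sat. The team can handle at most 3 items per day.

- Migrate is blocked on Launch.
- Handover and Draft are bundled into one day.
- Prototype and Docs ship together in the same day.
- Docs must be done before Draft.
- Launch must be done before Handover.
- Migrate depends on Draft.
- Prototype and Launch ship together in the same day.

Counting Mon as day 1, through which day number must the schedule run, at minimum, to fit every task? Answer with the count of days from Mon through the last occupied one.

The precedence chain requires at least 3 distinct days.
With at most 3 per day and 6 tasks, at least 2 days are needed.
3 works (last occupied day: Wed): for example Draft in Tue; Docs in Mon; Handover in Tue; Launch in Mon; Migrate in Wed; Prototype in Mon.

3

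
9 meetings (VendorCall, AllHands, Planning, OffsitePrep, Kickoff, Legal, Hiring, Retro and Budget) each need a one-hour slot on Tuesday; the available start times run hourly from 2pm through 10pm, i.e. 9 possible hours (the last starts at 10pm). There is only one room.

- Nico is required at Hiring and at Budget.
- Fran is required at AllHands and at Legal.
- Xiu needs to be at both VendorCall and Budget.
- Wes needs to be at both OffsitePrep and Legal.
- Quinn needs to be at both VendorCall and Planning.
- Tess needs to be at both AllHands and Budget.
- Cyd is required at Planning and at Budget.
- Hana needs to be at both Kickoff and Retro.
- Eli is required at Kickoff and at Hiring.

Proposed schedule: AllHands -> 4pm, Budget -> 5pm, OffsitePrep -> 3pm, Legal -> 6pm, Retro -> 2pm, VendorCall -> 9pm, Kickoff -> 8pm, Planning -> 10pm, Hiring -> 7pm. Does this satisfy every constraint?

Cyd is required at Planning and at Budget — holds.
Eli is required at Kickoff and at Hiring — holds.
Wes needs to be at both OffsitePrep and Legal — holds.
Tess needs to be at both AllHands and Budget — holds.
There is only one room — holds.
Hana needs to be at both Kickoff and Retro — holds.
Quinn needs to be at both VendorCall and Planning — holds.
Nico is required at Hiring and at Budget — holds.
Xiu needs to be at both VendorCall and Budget — holds.
Fran is required at AllHands and at Legal — holds.

Yes, all constraints hold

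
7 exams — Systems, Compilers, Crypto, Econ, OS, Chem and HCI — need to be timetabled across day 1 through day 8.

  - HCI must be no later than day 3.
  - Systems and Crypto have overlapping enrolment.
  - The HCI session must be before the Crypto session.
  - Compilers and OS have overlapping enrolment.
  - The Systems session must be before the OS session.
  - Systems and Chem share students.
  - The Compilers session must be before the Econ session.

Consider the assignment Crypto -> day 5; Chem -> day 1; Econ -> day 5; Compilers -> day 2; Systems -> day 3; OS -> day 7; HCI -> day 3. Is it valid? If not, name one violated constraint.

Yes, all constraints hold

The Compilers session must be before the Econ session — holds.
The HCI session must be before the Crypto session — holds.
HCI must be no later than day 3 — holds.
Systems and Crypto have overlapping enrolment — holds.
The Systems session must be before the OS session — holds.
Systems and Chem share students — holds.
Compilers and OS have overlapping enrolment — holds.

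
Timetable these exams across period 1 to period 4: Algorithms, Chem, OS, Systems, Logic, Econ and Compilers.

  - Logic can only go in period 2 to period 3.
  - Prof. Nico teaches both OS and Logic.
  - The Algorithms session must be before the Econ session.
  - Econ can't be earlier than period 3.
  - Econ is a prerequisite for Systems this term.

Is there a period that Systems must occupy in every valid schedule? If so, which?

Precedence pushes Systems to at least period 4.
So Systems is pinned to period 4.

period 4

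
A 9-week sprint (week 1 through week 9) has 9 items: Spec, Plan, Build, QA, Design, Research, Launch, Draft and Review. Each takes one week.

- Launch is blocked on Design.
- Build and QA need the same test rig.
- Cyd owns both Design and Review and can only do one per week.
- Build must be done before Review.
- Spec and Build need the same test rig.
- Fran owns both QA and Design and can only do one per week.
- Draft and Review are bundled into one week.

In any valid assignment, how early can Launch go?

Precedence pushes Launch to at least week 2.
Launch at week 2 is achievable: Spec in week 2; Draft in week 2; Design in week 1; Review in week 2; QA in week 2; Launch in week 2; Plan in week 1; Build in week 1; Research in week 1.

week 2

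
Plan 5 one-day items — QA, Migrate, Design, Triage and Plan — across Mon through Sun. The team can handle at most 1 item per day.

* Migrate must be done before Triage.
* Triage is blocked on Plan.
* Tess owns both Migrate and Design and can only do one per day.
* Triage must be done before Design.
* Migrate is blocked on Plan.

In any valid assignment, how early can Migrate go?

Tue

Precedence pushes Migrate to at least Tue; downstream work caps Migrate at Fri.
Migrate at Tue is achievable: Triage=Wed; Design=Thu; Migrate=Tue; QA=Fri; Plan=Mon.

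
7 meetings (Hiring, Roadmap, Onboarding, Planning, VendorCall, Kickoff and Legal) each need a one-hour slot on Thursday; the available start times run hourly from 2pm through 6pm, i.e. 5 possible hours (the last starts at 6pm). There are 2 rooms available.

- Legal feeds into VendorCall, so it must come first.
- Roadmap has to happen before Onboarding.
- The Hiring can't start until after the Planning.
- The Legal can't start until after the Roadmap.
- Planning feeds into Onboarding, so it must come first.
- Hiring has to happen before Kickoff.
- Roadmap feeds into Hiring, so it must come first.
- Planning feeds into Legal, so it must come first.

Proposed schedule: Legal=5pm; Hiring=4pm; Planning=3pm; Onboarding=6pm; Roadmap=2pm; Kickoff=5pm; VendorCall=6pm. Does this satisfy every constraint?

Hiring has to happen before Kickoff — holds.
Planning feeds into Onboarding, so it must come first — holds.
There are 2 rooms available — holds.
The Legal can't start until after the Roadmap — holds.
Roadmap has to happen before Onboarding — holds.
Legal feeds into VendorCall, so it must come first — holds.
Planning feeds into Legal, so it must come first — holds.
The Hiring can't start until after the Planning — holds.
Roadmap feeds into Hiring, so it must come first — holds.

Yes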